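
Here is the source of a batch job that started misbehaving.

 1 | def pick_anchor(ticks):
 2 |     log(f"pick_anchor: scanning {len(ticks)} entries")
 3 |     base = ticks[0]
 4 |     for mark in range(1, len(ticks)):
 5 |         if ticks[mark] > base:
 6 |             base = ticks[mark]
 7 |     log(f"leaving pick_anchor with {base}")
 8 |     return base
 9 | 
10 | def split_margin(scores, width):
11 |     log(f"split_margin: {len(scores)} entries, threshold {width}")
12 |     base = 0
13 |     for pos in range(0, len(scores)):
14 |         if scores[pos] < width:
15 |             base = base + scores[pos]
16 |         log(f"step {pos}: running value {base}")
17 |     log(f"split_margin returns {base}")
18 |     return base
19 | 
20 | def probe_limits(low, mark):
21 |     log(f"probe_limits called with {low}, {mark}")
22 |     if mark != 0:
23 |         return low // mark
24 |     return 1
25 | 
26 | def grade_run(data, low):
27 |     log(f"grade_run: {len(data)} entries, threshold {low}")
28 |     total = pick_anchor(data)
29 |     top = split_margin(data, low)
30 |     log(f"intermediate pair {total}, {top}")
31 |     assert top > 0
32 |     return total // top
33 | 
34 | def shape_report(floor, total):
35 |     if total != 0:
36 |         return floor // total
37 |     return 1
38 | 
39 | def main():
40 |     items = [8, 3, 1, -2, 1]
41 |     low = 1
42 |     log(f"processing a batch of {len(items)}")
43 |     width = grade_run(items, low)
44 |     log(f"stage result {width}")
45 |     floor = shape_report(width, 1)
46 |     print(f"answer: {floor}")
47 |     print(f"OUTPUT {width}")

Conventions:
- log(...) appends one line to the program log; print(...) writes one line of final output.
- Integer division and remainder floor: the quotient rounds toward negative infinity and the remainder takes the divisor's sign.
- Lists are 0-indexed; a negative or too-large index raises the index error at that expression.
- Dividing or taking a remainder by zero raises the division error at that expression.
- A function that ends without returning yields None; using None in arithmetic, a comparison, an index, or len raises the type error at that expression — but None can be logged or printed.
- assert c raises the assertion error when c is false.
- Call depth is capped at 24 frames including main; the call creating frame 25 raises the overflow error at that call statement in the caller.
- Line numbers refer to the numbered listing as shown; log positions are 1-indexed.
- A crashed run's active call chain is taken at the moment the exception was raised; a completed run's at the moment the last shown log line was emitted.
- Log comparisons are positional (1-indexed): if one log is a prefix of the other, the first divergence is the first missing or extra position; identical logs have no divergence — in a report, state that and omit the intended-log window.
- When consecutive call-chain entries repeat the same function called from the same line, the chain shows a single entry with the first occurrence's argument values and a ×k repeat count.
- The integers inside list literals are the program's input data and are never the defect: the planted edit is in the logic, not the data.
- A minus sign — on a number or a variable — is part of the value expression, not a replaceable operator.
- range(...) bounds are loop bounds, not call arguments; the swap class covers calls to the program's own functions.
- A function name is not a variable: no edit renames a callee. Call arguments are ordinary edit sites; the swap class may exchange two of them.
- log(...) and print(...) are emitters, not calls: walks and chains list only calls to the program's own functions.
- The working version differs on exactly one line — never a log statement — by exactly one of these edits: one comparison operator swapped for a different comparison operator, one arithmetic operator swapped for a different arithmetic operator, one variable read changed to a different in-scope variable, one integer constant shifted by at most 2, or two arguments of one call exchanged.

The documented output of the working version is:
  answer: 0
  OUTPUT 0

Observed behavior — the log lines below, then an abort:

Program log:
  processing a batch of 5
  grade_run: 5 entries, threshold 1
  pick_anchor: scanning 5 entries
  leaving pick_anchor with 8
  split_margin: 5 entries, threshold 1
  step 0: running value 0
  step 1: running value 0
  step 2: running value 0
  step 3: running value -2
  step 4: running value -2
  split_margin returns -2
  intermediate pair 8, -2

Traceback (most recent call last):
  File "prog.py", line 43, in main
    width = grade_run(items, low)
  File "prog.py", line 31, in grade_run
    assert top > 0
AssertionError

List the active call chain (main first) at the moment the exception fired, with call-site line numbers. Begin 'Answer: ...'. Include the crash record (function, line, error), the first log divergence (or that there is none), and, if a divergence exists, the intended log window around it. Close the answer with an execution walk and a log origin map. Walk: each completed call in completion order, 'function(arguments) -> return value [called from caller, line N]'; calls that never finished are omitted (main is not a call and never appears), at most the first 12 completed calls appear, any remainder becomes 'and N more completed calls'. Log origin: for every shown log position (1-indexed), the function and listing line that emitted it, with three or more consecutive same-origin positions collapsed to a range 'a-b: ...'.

Answer: main -> grade_run (called at line 43).
Core observation: Everything matches until log position 6, which reads 'step 0: running value 0' in place of 'step 0: running value 8'.
Crash: grade_run, line 31, AssertionError.
First divergence: position 6 — shown 'step 0: running value 0', intended 'step 0: running value 8'.
Intended log window:
  4: leaving pick_anchor with 8
  5: split_margin: 5 entries, threshold 1
  6: step 0: running value 8
  7: step 1: running value 11
Execution walk:
  pick_anchor([8, 3, 1, -2, 1]) -> 8  [called from grade_run, line 28]
  split_margin([8, 3, 1, -2, 1], 1) -> -2  [called from grade_run, line 29]
Log origin:
  1: emitted by main (line 42)
  2: emitted by grade_run (line 27)
  3: emitted by pick_anchor (line 2)
  4: emitted by pick_anchor (line 7)
  5: emitted by split_margin (line 11)
  6-10: emitted by split_margin (line 16)
  11: emitted by split_margin (line 17)
  12: emitted by grade_run (line 30)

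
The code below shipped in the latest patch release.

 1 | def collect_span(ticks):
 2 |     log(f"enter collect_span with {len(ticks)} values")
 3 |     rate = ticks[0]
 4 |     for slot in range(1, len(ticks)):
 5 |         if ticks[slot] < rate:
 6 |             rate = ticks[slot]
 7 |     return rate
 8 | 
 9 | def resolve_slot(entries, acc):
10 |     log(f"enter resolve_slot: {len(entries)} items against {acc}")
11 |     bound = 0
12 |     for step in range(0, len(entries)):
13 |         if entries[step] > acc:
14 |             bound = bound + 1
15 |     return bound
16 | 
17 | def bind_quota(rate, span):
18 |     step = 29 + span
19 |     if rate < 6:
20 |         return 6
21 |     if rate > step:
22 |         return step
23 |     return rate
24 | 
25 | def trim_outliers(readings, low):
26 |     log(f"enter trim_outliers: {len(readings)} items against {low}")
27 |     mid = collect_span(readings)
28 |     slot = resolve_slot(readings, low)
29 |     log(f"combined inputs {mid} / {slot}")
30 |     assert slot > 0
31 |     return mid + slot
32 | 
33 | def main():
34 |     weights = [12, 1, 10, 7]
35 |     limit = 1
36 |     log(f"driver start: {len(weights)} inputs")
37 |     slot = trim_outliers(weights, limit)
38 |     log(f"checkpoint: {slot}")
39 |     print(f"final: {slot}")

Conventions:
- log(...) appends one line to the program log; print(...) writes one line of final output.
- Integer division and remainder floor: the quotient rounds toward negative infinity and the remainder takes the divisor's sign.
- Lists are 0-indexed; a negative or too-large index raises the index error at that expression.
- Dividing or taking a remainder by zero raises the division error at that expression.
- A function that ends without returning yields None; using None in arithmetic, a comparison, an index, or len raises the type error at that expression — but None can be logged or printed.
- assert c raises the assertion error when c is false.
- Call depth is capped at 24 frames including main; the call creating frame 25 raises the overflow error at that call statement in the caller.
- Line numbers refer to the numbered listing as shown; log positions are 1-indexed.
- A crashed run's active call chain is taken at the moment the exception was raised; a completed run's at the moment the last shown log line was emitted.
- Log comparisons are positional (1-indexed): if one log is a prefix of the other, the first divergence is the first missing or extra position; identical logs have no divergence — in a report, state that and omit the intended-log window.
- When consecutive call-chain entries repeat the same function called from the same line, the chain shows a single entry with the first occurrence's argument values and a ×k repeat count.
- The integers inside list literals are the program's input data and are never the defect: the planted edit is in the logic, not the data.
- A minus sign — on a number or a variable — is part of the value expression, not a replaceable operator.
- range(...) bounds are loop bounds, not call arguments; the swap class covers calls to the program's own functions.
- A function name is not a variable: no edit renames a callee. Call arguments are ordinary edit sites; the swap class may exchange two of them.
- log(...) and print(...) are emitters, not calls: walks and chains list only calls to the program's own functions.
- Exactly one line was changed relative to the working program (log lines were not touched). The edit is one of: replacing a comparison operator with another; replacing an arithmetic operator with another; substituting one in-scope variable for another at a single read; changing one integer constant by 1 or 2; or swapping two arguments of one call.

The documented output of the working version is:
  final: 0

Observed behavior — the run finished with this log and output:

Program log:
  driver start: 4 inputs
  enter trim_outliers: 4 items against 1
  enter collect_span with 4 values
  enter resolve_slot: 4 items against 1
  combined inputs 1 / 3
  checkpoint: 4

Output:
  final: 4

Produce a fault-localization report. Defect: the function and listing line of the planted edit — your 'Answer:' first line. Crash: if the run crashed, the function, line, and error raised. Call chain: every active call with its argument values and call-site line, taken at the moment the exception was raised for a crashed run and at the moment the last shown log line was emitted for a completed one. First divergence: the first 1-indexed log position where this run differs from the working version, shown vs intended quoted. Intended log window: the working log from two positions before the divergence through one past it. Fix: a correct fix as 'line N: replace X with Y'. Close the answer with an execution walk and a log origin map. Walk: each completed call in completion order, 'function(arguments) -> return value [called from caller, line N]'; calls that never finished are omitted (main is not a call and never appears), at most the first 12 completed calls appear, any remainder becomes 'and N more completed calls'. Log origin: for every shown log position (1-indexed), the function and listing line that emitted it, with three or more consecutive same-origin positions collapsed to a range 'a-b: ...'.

Answer: the defect is in trim_outliers at line 31.
The tell: The earliest visible damage is log position 6 — 'checkpoint: 4' rather than the intended 'checkpoint: 0'.
Call chain: main.
First divergence: position 6; shown 'checkpoint: 4' vs intended 'checkpoint: 0'.
Intended log window:
  4: enter resolve_slot: 4 items against 1
  5: combined inputs 1 / 3
  6: checkpoint: 0
Execution walk:
  collect_span([12, 1, 10, 7]) -> 1  [called from trim_outliers, line 27]
  resolve_slot([12, 1, 10, 7], 1) -> 3  [called from trim_outliers, line 28]
  trim_outliers([12, 1, 10, 7], 1) -> 4  [called from main, line 37]
Log line origins:
  1: logged in main at line 36
  2: logged in trim_outliers at line 26
  3: logged in collect_span at line 2
  4: logged in resolve_slot at line 10
  5: logged in trim_outliers at line 29
  6: logged in main at line 38
A correct fix: line 31: replace `+` with `//`.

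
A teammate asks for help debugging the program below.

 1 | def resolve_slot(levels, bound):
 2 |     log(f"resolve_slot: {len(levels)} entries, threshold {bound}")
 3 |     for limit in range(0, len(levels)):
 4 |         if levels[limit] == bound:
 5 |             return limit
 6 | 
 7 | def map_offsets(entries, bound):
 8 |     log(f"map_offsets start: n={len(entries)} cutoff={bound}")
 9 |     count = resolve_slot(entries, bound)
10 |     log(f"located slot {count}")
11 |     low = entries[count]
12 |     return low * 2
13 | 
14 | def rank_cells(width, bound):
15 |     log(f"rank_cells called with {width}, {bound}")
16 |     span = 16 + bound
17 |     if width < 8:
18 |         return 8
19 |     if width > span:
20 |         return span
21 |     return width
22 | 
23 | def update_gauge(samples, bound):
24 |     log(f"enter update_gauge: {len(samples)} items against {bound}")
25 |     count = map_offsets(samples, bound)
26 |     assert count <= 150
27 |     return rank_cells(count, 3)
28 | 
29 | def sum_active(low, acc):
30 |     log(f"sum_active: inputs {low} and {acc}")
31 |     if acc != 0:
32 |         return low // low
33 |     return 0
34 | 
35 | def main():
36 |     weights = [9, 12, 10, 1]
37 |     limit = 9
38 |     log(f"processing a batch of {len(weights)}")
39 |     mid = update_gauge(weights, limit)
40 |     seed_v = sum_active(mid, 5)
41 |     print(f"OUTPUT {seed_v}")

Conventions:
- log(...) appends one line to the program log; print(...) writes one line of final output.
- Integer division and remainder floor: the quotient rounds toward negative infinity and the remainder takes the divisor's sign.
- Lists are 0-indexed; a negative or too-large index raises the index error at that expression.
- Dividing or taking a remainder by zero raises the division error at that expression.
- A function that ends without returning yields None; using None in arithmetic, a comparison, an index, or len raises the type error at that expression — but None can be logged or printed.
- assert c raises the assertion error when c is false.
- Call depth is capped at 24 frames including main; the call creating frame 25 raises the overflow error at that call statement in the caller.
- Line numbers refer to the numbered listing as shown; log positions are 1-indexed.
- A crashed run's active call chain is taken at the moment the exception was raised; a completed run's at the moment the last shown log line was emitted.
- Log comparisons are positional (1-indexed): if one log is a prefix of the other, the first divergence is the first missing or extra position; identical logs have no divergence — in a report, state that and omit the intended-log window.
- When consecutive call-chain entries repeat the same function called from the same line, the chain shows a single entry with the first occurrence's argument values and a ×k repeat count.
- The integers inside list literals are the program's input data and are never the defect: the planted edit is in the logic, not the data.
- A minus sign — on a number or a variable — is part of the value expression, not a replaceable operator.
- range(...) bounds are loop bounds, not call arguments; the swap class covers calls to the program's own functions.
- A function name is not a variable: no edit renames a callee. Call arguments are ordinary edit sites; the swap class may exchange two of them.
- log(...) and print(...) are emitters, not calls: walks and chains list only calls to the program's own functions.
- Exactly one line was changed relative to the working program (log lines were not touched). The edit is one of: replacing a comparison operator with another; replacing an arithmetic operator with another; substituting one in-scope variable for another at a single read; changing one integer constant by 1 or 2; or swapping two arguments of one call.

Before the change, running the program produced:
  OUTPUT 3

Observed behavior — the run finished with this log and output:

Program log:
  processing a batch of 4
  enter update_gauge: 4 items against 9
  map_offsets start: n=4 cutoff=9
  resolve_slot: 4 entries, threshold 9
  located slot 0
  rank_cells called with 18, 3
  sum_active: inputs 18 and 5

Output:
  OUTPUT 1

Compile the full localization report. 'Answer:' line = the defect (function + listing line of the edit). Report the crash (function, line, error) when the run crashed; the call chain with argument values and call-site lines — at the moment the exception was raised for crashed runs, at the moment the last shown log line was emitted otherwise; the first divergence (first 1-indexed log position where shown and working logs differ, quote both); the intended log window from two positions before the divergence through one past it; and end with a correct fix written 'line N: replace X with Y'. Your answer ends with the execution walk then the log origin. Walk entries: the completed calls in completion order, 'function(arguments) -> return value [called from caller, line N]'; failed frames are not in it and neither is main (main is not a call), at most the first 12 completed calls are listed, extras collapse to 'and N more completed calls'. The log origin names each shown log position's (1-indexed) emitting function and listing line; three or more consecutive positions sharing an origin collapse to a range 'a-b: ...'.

Answer: the defect is in sum_active at line 32.
The tell: Nothing in the log betrays the bug — only the output does.
Call chain: main -> sum_active(18, 5) (called at line 40).
First divergence: none (the log streams are identical).
Execution walk:
  resolve_slot([9, 12, 10, 1], 9) -> 0  [called from map_offsets, line 9]
  map_offsets([9, 12, 10, 1], 9) -> 18  [called from update_gauge, line 25]
  rank_cells(18, 3) -> 18  [called from update_gauge, line 27]
  update_gauge([9, 12, 10, 1], 9) -> 18  [called from main, line 39]
  sum_active(18, 5) -> 1  [called from main, line 40]
Origin of each log line:
  1: logged in main at line 38
  2: logged in update_gauge at line 24
  3: logged in map_offsets at line 8
  4: logged in resolve_slot at line 2
  5: logged in map_offsets at line 10
  6: logged in rank_cells at line 15
  7: logged in sum_active at line 30
A correct fix: line 32: replace `low // low` with `low // acc`.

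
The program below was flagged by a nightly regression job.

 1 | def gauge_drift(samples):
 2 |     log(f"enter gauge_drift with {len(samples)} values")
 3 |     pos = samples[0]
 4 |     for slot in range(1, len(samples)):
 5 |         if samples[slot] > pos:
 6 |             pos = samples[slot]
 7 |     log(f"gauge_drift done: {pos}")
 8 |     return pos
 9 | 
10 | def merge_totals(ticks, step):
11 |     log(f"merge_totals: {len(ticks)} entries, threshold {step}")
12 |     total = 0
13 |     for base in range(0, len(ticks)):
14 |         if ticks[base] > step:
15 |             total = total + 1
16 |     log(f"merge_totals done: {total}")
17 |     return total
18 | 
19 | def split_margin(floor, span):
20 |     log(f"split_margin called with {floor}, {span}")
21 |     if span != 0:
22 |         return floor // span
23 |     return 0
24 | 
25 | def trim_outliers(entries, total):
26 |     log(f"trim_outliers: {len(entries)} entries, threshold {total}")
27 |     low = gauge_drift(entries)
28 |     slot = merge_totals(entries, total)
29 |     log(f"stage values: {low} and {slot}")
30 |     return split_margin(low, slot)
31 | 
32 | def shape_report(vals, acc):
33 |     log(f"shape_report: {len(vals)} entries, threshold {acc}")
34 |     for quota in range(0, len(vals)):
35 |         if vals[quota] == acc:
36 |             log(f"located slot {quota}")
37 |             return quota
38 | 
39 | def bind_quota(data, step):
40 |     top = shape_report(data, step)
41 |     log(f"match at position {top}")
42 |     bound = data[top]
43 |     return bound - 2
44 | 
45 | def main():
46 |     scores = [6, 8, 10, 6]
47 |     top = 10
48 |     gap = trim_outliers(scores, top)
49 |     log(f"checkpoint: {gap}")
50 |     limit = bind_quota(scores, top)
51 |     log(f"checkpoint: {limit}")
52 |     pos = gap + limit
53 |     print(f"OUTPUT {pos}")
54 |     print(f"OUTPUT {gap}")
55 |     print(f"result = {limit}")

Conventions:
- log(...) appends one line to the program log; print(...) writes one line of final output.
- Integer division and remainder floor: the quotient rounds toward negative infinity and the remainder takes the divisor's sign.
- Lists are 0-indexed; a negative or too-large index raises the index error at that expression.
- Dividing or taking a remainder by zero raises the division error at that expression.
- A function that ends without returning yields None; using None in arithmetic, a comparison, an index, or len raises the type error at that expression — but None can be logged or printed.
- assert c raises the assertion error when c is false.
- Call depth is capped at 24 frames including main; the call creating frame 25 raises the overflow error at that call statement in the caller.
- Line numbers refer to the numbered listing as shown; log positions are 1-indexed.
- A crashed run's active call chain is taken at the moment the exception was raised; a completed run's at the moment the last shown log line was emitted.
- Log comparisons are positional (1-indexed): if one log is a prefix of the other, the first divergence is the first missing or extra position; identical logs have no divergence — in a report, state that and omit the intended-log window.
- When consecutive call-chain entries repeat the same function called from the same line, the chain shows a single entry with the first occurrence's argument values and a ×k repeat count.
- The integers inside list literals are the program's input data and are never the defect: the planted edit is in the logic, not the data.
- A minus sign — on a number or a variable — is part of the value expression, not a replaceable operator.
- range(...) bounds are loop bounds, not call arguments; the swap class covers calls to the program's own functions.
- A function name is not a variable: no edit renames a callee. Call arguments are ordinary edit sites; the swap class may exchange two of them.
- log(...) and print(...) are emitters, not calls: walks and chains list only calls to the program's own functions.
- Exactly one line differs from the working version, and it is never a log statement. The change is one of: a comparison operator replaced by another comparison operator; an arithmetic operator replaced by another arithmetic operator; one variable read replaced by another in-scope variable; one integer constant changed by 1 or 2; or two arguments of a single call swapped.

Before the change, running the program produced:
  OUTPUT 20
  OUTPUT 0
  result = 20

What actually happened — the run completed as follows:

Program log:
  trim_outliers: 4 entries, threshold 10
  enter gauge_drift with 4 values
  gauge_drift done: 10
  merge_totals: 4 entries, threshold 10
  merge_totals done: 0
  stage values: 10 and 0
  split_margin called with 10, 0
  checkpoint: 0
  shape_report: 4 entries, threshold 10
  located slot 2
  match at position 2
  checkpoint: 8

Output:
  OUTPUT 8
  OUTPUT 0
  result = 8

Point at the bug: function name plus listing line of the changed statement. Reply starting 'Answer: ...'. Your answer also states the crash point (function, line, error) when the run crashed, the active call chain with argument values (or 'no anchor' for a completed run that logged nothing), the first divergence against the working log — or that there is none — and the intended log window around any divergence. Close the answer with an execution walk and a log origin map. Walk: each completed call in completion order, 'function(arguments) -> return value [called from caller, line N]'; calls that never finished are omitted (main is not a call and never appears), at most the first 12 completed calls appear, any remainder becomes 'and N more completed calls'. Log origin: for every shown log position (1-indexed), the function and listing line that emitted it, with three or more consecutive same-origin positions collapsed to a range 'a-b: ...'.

Answer: the defect is in bind_quota at line 43.
Key observation: Log line 12 is where behavior first shows: 'checkpoint: 8' appears instead of 'checkpoint: 20'.
Call chain: main.
First divergence: position 12; shown 'checkpoint: 8' vs intended 'checkpoint: 20'.
Intended log window:
  10: located slot 2
  11: match at position 2
  12: checkpoint: 20
Execution walk:
  gauge_drift([6, 8, 10, 6]) -> 10  [called from trim_outliers, line 27]
  merge_totals([6, 8, 10, 6], 10) -> 0  [called from trim_outliers, line 28]
  split_margin(10, 0) -> 0  [called from trim_outliers, line 30]
  trim_outliers([6, 8, 10, 6], 10) -> 0  [called from main, line 48]
  shape_report([6, 8, 10, 6], 10) -> 2  [called from bind_quota, line 40]
  bind_quota([6, 8, 10, 6], 10) -> 8  [called from main, line 50]
Origin of each log line:
  1: emitted by trim_outliers (line 26)
  2: emitted by gauge_drift (line 2)
  3: emitted by gauge_drift (line 7)
  4: emitted by merge_totals (line 11)
  5: emitted by merge_totals (line 16)
  6: emitted by trim_outliers (line 29)
  7: emitted by split_margin (line 20)
  8: emitted by main (line 49)
  9: emitted by shape_report (line 33)
  10: emitted by shape_report (line 36)
  11: emitted by bind_quota (line 41)
  12: emitted by main (line 51)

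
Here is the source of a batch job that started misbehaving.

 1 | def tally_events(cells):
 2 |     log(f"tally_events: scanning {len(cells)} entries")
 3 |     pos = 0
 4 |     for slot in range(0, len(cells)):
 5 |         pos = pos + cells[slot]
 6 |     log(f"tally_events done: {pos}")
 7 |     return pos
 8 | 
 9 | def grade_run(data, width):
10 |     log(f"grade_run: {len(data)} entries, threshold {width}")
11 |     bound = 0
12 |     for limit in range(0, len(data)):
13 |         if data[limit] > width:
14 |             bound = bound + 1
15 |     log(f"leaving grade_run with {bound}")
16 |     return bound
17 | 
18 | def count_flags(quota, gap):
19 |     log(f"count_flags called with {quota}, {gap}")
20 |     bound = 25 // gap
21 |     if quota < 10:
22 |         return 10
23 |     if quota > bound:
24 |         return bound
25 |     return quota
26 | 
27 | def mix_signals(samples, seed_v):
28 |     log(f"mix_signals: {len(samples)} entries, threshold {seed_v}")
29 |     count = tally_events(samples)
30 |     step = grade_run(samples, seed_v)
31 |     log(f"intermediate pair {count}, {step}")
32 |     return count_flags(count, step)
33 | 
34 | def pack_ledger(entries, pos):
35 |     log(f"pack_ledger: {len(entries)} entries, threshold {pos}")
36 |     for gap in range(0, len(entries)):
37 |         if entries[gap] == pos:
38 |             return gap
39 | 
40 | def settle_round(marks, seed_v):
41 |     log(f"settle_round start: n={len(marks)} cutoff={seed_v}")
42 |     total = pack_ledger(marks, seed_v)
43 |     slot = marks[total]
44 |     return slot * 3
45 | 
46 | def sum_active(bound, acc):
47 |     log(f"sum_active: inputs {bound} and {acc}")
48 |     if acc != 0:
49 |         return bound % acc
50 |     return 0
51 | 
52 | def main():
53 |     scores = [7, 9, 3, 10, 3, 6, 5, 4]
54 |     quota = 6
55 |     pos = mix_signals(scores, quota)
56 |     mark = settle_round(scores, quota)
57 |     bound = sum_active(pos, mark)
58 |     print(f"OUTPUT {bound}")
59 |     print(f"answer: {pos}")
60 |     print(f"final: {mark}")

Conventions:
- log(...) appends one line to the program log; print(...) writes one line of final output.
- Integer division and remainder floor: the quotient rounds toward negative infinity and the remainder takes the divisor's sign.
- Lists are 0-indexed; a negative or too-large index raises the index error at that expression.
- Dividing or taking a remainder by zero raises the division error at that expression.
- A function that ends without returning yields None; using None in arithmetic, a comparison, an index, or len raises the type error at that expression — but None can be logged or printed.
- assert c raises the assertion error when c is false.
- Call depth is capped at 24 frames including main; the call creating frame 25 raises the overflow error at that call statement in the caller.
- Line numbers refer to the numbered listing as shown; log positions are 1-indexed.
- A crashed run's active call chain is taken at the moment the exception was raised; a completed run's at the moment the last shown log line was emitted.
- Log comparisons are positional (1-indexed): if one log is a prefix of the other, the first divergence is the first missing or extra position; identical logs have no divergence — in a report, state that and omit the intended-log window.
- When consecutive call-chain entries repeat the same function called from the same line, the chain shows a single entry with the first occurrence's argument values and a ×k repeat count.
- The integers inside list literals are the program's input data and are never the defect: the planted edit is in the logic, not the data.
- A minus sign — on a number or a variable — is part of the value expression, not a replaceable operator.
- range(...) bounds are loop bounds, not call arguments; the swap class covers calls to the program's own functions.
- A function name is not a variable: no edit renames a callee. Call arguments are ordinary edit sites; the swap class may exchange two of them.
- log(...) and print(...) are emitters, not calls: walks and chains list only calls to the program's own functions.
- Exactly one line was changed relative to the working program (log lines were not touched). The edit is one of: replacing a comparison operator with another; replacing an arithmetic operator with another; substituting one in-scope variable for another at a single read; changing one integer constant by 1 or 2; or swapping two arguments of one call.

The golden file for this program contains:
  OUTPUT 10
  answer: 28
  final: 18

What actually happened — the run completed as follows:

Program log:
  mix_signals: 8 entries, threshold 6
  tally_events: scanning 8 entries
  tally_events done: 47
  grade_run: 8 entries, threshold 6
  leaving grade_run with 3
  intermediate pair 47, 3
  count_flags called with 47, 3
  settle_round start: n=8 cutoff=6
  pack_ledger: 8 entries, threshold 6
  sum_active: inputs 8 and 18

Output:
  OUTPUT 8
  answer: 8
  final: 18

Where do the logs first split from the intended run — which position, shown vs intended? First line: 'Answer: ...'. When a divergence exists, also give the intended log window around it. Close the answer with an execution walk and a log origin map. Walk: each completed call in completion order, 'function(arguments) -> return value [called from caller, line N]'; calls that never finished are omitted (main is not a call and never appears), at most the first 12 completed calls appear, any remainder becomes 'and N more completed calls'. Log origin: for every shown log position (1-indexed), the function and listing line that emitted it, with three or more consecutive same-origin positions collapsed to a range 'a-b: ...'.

Answer: position 10 — shown 'sum_active: inputs 8 and 18', intended 'sum_active: inputs 28 and 18'.
Intended log window:
  8: settle_round start: n=8 cutoff=6
  9: pack_ledger: 8 entries, threshold 6
  10: sum_active: inputs 28 and 18
Execution walk:
  tally_events([7, 9, 3, 10, 3, 6, 5, 4]) -> 47  [called from mix_signals, line 29]
  grade_run([7, 9, 3, 10, 3, 6, 5, 4], 6) -> 3  [called from mix_signals, line 30]
  count_flags(47, 3) -> 8  [called from mix_signals, line 32]
  mix_signals([7, 9, 3, 10, 3, 6, 5, 4], 6) -> 8  [called from main, line 55]
  pack_ledger([7, 9, 3, 10, 3, 6, 5, 4], 6) -> 5  [called from settle_round, line 42]
  settle_round([7, 9, 3, 10, 3, 6, 5, 4], 6) -> 18  [called from main, line 56]
  sum_active(8, 18) -> 8  [called from main, line 57]
Log line origins:
  1: from mix_signals, line 28
  2: from tally_events, line 2
  3: from tally_events, line 6
  4: from grade_run, line 10
  5: from grade_run, line 15
  6: from mix_signals, line 31
  7: from count_flags, line 19
  8: from settle_round, line 41
  9: from pack_ledger, line 35
  10: from sum_active, line 47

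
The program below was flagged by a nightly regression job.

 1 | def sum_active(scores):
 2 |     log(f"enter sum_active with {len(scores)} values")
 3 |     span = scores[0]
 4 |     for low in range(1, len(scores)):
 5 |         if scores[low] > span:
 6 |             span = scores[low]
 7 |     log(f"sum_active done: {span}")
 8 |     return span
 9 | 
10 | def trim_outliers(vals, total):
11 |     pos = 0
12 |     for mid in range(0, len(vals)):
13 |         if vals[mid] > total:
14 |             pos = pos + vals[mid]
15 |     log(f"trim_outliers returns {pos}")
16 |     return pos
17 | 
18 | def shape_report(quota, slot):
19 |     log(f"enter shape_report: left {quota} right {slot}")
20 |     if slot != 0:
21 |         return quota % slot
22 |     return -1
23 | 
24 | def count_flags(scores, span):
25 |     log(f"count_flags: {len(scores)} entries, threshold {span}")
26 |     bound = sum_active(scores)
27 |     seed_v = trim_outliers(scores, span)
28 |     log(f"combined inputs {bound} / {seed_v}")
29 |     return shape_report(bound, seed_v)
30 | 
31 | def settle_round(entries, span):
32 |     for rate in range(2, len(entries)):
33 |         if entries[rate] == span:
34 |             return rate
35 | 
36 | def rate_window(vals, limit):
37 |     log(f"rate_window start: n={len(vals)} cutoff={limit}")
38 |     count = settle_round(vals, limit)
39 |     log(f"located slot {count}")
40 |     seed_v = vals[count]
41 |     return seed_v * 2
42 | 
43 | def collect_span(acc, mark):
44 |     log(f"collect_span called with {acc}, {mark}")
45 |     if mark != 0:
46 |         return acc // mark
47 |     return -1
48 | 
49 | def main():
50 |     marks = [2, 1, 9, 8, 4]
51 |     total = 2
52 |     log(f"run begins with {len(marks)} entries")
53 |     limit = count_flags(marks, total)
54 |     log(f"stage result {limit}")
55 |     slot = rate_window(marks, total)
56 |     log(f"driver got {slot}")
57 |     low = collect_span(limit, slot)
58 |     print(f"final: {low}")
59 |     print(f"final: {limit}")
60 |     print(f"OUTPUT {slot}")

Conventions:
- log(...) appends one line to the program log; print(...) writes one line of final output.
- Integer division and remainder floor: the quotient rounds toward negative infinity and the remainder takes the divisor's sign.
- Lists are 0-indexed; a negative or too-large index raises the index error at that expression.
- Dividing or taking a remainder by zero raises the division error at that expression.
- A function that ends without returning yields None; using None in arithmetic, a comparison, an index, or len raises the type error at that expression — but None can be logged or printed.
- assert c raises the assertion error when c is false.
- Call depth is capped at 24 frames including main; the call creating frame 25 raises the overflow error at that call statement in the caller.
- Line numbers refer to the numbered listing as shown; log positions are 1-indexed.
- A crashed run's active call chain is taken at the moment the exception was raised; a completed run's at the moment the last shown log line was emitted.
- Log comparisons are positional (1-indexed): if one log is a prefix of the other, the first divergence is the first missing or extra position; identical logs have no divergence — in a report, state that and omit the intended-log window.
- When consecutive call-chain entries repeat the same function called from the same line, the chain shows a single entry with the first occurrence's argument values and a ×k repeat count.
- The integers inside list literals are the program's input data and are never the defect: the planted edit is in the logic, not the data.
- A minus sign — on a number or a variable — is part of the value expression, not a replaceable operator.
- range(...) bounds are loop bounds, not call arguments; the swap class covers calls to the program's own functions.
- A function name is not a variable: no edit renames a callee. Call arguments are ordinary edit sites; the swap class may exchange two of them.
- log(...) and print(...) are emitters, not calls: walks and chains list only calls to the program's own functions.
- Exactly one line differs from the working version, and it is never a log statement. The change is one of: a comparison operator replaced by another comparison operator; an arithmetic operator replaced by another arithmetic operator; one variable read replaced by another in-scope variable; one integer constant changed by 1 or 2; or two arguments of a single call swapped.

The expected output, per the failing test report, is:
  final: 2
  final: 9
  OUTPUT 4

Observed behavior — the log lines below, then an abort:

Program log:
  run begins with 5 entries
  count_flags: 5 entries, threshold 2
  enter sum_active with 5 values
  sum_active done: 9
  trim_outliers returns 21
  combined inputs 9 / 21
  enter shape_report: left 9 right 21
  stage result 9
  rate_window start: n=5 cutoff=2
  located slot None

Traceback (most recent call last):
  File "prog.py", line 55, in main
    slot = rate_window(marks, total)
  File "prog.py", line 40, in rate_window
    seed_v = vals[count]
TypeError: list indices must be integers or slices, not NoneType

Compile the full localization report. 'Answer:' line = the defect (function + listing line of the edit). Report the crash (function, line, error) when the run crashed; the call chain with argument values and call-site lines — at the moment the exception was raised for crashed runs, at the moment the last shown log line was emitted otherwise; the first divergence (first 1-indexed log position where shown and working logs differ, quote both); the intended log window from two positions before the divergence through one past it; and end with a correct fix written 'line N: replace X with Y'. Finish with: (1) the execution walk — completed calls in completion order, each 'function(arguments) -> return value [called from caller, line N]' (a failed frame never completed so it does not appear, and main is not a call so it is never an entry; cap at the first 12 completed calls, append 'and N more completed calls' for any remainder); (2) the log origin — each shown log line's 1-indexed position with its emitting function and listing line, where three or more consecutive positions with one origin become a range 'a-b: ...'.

Answer: the defect is in settle_round at line 32.
Core observation: The log first diverges at position 10: the faulty run prints 'located slot None' where the working version prints 'located slot 0'.
Crash: rate_window, line 40, TypeError.
Call chain: main -> rate_window([2, 1, 9, 8, 4], 2) (called at line 55).
First divergence: at position 10 the run shows 'located slot None' where the working version logs 'located slot 0'.
Intended log window:
  8: stage result 9
  9: rate_window start: n=5 cutoff=2
  10: located slot 0
  11: driver got 4
Execution walk:
  sum_active([2, 1, 9, 8, 4]) -> 9  [called from count_flags, line 26]
  trim_outliers([2, 1, 9, 8, 4], 2) -> 21  [called from count_flags, line 27]
  shape_report(9, 21) -> 9  [called from count_flags, line 29]
  count_flags([2, 1, 9, 8, 4], 2) -> 9  [called from main, line 53]
  settle_round([2, 1, 9, 8, 4], 2) -> None  [called from rate_window, line 38]
Log origin:
  1: emitted by main (line 52)
  2: emitted by count_flags (line 25)
  3: emitted by sum_active (line 2)
  4: emitted by sum_active (line 7)
  5: emitted by trim_outliers (line 15)
  6: emitted by count_flags (line 28)
  7: emitted by shape_report (line 19)
  8: emitted by main (line 54)
  9: emitted by rate_window (line 37)
  10: emitted by rate_window (line 39)
A correct fix: line 32: replace `2` with `0`.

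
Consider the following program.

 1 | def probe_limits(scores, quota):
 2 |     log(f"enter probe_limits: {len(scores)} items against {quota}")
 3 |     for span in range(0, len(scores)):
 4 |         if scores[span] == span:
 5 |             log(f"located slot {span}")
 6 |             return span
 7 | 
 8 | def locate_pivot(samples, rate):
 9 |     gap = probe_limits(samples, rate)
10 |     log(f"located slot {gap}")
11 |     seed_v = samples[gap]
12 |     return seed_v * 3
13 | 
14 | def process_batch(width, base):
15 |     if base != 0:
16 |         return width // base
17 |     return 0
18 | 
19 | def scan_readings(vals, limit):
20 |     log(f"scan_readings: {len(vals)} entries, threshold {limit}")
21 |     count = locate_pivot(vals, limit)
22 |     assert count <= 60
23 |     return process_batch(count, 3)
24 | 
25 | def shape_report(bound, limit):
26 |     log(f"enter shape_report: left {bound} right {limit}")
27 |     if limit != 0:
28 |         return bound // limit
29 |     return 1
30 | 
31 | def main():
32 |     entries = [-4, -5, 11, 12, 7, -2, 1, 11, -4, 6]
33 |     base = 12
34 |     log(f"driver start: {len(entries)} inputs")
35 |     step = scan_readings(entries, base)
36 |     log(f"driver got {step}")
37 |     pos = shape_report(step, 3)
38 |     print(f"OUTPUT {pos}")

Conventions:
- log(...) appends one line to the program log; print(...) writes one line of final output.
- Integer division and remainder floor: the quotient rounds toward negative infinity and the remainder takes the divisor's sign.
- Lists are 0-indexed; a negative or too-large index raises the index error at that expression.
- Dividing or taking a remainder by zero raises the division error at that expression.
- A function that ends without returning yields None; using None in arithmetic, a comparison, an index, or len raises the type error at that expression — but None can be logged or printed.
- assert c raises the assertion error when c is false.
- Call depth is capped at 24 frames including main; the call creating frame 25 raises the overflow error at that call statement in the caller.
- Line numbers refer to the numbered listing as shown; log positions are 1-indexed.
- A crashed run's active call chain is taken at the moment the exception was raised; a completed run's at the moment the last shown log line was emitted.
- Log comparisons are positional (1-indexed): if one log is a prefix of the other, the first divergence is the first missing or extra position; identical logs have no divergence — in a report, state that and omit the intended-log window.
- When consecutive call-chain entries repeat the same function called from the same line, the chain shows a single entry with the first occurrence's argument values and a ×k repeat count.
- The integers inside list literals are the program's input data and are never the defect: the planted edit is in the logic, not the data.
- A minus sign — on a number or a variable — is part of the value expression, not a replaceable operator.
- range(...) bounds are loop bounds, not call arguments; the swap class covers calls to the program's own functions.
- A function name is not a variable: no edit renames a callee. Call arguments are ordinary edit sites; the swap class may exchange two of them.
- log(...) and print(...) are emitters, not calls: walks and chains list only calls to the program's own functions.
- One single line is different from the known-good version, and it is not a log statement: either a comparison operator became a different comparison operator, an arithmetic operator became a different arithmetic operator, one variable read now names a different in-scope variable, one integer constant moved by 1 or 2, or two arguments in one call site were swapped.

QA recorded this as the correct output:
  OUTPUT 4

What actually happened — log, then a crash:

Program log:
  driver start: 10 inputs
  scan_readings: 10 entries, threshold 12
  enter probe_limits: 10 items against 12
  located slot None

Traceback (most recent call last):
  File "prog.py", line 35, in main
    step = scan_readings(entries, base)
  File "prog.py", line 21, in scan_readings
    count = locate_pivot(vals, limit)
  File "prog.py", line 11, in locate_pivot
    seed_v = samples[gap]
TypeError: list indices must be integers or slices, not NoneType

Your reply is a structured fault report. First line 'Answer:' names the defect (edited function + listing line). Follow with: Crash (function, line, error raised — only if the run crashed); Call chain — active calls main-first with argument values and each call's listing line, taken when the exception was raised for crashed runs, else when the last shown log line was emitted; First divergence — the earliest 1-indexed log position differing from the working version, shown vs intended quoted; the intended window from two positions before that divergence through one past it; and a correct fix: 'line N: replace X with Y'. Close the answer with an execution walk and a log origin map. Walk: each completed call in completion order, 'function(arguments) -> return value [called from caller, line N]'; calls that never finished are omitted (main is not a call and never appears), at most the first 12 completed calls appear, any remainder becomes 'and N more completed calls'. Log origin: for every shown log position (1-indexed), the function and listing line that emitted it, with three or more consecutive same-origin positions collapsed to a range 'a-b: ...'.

Answer: the defect is in probe_limits at line 4.
Core observation: The log first diverges at position 4: the faulty run prints 'located slot None' where the working version prints 'located slot 3'.
Crash: locate_pivot, line 11, TypeError.
Call chain: main -> scan_readings([-4, -5, 11, 12, 7, -2, 1, 11, -4, 6], 12) (called at line 35) -> locate_pivot([-4, -5, 11, 12, 7, -2, 1, 11, -4, 6], 12) (called at line 21).
First divergence: position 4 — the shown line 'located slot None' should read 'located slot 3'.
Intended log window:
  2: scan_readings: 10 entries, threshold 12
  3: enter probe_limits: 10 items against 12
  4: located slot 3
  5: located slot 3
Execution walk:
  probe_limits([-4, -5, 11, 12, 7, -2, 1, 11, -4, 6], 12) -> None  [called from locate_pivot, line 9]
Origin of each log line:
  1: from main, line 34
  2: from scan_readings, line 20
  3: from probe_limits, line 2
  4: from locate_pivot, line 10
A correct fix: line 4: replace `scores[span] == span` with `scores[span] == quota`.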